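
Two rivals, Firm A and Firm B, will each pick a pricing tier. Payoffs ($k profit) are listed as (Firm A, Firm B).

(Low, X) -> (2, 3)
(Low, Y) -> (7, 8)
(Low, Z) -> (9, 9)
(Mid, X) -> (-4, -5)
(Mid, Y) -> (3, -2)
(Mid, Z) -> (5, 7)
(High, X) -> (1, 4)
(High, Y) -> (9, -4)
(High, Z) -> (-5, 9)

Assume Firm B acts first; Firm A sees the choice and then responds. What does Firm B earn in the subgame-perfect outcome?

9

Firm A best-responds to each possible Firm B move:
- X: BR = Low, leader payoff 3.
- Y: BR = High, leader payoff -4.
- Z: BR = Low, leader payoff 9.
Maximizing over 3, -4, 9, Firm B chooses Z. Subgame-perfect outcome: (Low, Z) with payoffs (9, 9).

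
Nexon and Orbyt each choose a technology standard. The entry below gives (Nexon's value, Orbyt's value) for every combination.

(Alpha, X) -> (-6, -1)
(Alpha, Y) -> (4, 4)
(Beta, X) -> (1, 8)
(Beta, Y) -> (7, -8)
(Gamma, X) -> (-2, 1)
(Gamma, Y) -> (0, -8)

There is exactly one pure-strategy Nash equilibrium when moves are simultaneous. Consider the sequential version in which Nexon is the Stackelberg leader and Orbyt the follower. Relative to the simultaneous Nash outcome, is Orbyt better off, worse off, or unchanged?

worse off

Solve by backward induction (Nexon leads).
- Alpha: Orbyt compares -1, 4 and picks Y; Nexon would get 4.
- Beta: Orbyt compares 8, -8 and picks X; Nexon would get 1.
- Gamma: Orbyt compares 1, -8 and picks X; Nexon would get -2.
Maximizing over 4, 1, -2, Nexon chooses Alpha. Subgame-perfect outcome: (Alpha, Y) with payoffs (4, 4).
For the simultaneous game, intersect best replies.
Nexon's best replies: X→Beta; Y→Beta.
Orbyt's best replies: Alpha→Y; Beta→X; Gamma→X.
Only (Beta, X) has each player best-responding; Nash payoffs (1, 8).
Orbyt earns 4 sequentially versus 8 at the Nash outcome: worse off.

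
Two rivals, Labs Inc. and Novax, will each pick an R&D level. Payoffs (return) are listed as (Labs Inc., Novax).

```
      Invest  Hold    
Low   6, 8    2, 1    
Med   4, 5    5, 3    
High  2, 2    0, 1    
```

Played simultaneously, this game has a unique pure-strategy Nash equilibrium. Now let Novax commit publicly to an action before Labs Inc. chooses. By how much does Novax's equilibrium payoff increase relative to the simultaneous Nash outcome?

0

Work backward from Labs Inc.'s decision.
- Invest: Labs Inc. compares 6, 4, 2 and picks Low; Novax would get 8.
- Hold: Labs Inc. compares 2, 5, 0 and picks Med; Novax would get 3.
Among 8, 3, the best is 8 at Invest. Subgame-perfect outcome: (Low, Invest) with payoffs (6, 8).
Now find the simultaneous Nash equilibrium.
Labs Inc.'s best replies: Invest→Low; Hold→Med.
Novax's best replies: Low→Invest; Med→Invest; High→Invest.
Only (Low, Invest) has each player best-responding; Nash payoffs (6, 8).
Novax's commitment gain: 8 − 8 = 0.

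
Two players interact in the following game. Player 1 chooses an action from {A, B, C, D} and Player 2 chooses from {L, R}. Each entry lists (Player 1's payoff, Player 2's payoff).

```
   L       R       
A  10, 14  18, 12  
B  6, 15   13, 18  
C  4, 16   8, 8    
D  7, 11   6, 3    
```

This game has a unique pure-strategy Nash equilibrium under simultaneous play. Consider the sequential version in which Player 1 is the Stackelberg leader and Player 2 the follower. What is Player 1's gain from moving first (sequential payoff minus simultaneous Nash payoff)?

3

Work backward from Player 2's decision.
- A: Player 2 compares 14, 12 and picks L; Player 1 would get 10.
- B: Player 2 compares 15, 18 and picks R; Player 1 would get 13.
- C: Player 2 compares 16, 8 and picks L; Player 1 would get 4.
- D: Player 2 compares 11, 3 and picks L; Player 1 would get 7.
Maximizing over 10, 13, 4, 7, Player 1 chooses B. Subgame-perfect outcome: (B, R) with payoffs (13, 18).
Now find the simultaneous Nash equilibrium.
Player 1's best replies: L→A; R→A.
Player 2's best replies: A→L; B→R; C→L; D→L.
Only (A, L) has each player best-responding; Nash payoffs (10, 14).
Player 1's commitment gain: 13 − 10 = 3.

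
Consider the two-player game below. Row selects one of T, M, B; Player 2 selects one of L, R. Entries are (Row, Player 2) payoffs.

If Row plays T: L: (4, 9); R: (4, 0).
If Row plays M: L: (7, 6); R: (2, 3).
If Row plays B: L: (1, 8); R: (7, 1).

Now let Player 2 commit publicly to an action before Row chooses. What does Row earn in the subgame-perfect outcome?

Row best-responds to each possible Player 2 move:
- L: BR = M, leader payoff 6.
- R: BR = B, leader payoff 1.
Player 2's induced payoffs are 6, 1, so Player 2 commits to L. Subgame-perfect outcome: (M, L) with payoffs (7, 6).

7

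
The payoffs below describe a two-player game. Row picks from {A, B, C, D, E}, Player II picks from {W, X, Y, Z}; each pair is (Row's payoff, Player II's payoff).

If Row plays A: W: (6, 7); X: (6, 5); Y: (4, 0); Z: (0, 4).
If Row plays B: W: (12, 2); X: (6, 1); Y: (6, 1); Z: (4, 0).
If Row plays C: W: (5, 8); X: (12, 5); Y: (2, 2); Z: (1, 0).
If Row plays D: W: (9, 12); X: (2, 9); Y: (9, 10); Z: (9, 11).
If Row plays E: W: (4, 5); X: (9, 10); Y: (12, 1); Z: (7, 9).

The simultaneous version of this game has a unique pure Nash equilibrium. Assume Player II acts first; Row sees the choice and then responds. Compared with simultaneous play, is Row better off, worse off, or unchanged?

worse off

Work backward from Row's decision.
- W → Row plays B (best of 6, 12, 5, 9, 4); Player II gets 2.
- X → Row plays C (best of 6, 6, 12, 2, 9); Player II gets 5.
- Y → Row plays E (best of 4, 6, 2, 9, 12); Player II gets 1.
- Z → Row plays D (best of 0, 4, 1, 9, 7); Player II gets 11.
Maximizing over 2, 5, 1, 11, Player II chooses Z. Subgame-perfect outcome: (D, Z) with payoffs (9, 11).
Under simultaneous play:
Row's best replies: W→B; X→C; Y→E; Z→D.
Player II's best replies: A→W; B→W; C→W; D→W; E→X.
The unique mutual best reply is (B, W), giving (12, 2).
Row earns 9 sequentially versus 12 at the Nash outcome: worse off.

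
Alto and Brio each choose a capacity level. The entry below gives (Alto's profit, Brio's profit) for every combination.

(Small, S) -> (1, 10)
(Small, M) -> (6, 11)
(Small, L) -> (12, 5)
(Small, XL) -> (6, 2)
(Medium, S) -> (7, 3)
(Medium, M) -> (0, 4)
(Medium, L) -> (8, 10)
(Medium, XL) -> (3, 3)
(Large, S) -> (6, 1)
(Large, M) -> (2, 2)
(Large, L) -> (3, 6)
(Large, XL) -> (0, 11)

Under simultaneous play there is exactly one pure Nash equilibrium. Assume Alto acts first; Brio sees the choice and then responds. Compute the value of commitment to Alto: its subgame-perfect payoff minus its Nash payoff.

2

Work backward from Brio's decision.
- Small: BR = M, leader payoff 6.
- Medium: BR = L, leader payoff 8.
- Large: BR = XL, leader payoff 0.
Alto's induced payoffs are 6, 8, 0, so Alto commits to Medium. Subgame-perfect outcome: (Medium, L) with payoffs (8, 10).
For the simultaneous game, intersect best replies.
Alto's best replies: S→Medium; M→Small; L→Small; XL→Small.
Brio's best replies: Small→M; Medium→L; Large→XL.
Only (Small, M) has each player best-responding; Nash payoffs (6, 11).
Alto's commitment gain: 8 − 6 = 2.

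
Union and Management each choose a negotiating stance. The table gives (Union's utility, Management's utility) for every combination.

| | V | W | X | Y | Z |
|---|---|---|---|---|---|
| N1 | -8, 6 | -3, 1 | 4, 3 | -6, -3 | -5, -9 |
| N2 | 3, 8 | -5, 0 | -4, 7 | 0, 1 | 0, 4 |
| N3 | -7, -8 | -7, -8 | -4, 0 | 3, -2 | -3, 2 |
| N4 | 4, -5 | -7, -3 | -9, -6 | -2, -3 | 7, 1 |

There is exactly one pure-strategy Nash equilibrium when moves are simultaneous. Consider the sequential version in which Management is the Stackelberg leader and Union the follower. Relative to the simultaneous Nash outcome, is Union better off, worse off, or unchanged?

Work backward from Union's decision.
- V: Union compares -8, 3, -7, 4 and picks N4; Management would get -5.
- W: Union compares -3, -5, -7, -7 and picks N1; Management would get 1.
- X: Union compares 4, -4, -4, -9 and picks N1; Management would get 3.
- Y: Union compares -6, 0, 3, -2 and picks N3; Management would get -2.
- Z: Union compares -5, 0, -3, 7 and picks N4; Management would get 1.
Among -5, 1, 3, -2, 1, the best is 3 at X. Subgame-perfect outcome: (N1, X) with payoffs (4, 3).
Under simultaneous play:
Union's best replies: V→N4; W→N1; X→N1; Y→N3; Z→N4.
Management's best replies: N1→V; N2→V; N3→Z; N4→Z.
The unique mutual best reply is (N4, Z), giving (7, 1).
Union earns 4 sequentially versus 7 at the Nash outcome: worse off.

worse off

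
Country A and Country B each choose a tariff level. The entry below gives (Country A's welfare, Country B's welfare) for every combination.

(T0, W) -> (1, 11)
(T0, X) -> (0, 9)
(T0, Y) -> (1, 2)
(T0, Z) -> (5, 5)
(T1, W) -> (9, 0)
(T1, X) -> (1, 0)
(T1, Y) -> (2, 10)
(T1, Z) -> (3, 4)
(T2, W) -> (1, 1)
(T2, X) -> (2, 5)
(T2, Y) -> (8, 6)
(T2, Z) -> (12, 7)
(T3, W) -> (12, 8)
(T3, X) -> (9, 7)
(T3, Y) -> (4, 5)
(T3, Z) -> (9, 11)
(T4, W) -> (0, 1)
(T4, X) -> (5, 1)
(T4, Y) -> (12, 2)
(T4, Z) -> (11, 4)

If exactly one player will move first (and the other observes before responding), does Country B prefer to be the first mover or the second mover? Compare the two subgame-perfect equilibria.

first

If Country A leads: Country B's best replies are T0→W, T1→Y, T2→Z, T3→Z, T4→Z; Country A's induced payoffs 1, 2, 12, 9, 11; outcome (T2, Z), payoffs (12, 7).
If Country B leads: Country A's best replies are W→T3, X→T3, Y→T4, Z→T2; Country B's induced payoffs 8, 7, 2, 7; outcome (T3, W), payoffs (12, 8).
Country B gets 8 moving first and 7 moving second, so Country B prefers to move first.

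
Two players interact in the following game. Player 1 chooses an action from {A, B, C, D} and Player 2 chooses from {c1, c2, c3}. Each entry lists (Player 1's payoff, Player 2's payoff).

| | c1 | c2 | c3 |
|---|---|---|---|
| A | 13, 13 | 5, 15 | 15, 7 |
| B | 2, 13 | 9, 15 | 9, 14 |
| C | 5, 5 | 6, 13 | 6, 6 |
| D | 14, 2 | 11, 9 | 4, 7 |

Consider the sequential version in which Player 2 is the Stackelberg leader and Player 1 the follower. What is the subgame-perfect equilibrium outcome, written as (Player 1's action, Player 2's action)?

(D, c2)

Solve by backward induction (Player 2 leads).
- c1 → Player 1 plays D (best of 13, 2, 5, 14); Player 2 gets 2.
- c2 → Player 1 plays D (best of 5, 9, 6, 11); Player 2 gets 9.
- c3 → Player 1 plays A (best of 15, 9, 6, 4); Player 2 gets 7.
Among 2, 9, 7, the best is 9 at c2. Subgame-perfect outcome: (D, c2) with payoffs (11, 9).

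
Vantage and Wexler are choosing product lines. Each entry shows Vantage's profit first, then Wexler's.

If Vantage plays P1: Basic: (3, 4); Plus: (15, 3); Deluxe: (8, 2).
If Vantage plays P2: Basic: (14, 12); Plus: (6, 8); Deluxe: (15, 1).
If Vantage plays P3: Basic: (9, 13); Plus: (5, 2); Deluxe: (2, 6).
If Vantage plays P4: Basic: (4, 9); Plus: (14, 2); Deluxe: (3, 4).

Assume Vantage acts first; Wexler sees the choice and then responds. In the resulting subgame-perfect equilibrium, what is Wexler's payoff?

Work backward from Wexler's decision.
- P1: BR = Basic, leader payoff 3.
- P2: BR = Basic, leader payoff 14.
- P3: BR = Basic, leader payoff 9.
- P4: BR = Basic, leader payoff 4.
Vantage's induced payoffs are 3, 14, 9, 4, so Vantage commits to P2. Subgame-perfect outcome: (P2, Basic) with payoffs (14, 12).

12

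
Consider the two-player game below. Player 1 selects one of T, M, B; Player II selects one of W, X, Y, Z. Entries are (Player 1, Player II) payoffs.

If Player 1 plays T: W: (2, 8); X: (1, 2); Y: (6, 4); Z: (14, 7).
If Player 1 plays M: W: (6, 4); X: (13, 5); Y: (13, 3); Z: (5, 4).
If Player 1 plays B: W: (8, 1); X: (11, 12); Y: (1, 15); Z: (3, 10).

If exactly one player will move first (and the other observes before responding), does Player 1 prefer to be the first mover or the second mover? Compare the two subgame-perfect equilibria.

If Player 1 leads: Player II's best replies are T→W, M→X, B→Y; Player 1's induced payoffs 2, 13, 1; outcome (M, X), payoffs (13, 5).
If Player II leads: Player 1's best replies are W→B, X→M, Y→M, Z→T; Player II's induced payoffs 1, 5, 3, 7; outcome (T, Z), payoffs (14, 7).
Player 1 gets 13 moving first and 14 moving second, so Player 1 prefers to move second.

second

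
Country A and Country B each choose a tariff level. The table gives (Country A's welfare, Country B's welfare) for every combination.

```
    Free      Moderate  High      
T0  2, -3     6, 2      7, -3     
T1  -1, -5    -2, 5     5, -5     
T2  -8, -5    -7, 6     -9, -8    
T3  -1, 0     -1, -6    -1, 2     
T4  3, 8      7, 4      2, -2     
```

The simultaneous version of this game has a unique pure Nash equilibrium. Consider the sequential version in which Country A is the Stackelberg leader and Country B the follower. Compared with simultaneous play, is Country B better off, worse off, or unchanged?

worse off

Country B best-responds to each possible Country A move:
- T0: BR = Moderate, leader payoff 6.
- T1: BR = Moderate, leader payoff -2.
- T2: BR = Moderate, leader payoff -7.
- T3: BR = High, leader payoff -1.
- T4: BR = Free, leader payoff 3.
Among 6, -2, -7, -1, 3, the best is 6 at T0. Subgame-perfect outcome: (T0, Moderate) with payoffs (6, 2).
For the simultaneous game, intersect best replies.
Country A's best replies: Free→T4; Moderate→T4; High→T0.
Country B's best replies: T0→Moderate; T1→Moderate; T2→Moderate; T3→High; T4→Free.
Only (T4, Free) has each player best-responding; Nash payoffs (3, 8).
Country B earns 2 sequentially versus 8 at the Nash outcome: worse off.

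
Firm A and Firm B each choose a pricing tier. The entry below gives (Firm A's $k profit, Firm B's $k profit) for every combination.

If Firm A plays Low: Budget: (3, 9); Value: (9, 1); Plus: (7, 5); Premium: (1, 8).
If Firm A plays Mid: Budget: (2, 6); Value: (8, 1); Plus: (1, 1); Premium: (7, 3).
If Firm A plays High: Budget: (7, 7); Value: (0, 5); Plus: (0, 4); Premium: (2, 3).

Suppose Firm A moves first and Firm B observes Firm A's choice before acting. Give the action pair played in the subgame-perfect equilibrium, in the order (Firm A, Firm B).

Backward induction with Firm A moving first.
- Low: Firm B compares 9, 1, 5, 8 and picks Budget; Firm A would get 3.
- Mid: Firm B compares 6, 1, 1, 3 and picks Budget; Firm A would get 2.
- High: Firm B compares 7, 5, 4, 3 and picks Budget; Firm A would get 7.
Among 3, 2, 7, the best is 7 at High. Subgame-perfect outcome: (High, Budget) with payoffs (7, 7).

(High, Budget)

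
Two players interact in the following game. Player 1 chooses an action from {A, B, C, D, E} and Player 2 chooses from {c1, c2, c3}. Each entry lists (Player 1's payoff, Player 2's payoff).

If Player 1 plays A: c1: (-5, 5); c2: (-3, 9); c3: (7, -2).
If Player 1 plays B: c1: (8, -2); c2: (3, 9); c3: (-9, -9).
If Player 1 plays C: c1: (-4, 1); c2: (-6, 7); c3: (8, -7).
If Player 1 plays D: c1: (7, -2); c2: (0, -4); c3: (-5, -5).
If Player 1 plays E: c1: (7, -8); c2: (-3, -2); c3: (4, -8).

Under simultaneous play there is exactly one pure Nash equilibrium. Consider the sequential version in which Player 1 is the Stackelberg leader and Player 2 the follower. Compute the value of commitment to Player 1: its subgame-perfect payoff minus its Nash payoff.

Work backward from Player 2's decision.
- A → Player 2 plays c2 (best of 5, 9, -2); Player 1 gets -3.
- B → Player 2 plays c2 (best of -2, 9, -9); Player 1 gets 3.
- C → Player 2 plays c2 (best of 1, 7, -7); Player 1 gets -6.
- D → Player 2 plays c1 (best of -2, -4, -5); Player 1 gets 7.
- E → Player 2 plays c2 (best of -8, -2, -8); Player 1 gets -3.
Among -3, 3, -6, 7, -3, the best is 7 at D. Subgame-perfect outcome: (D, c1) with payoffs (7, -2).
Under simultaneous play:
Player 1's best replies: c1→B; c2→B; c3→C.
Player 2's best replies: A→c2; B→c2; C→c2; D→c1; E→c2.
Only (B, c2) has each player best-responding; Nash payoffs (3, 9).
Player 1's commitment gain: 7 − 3 = 4.

4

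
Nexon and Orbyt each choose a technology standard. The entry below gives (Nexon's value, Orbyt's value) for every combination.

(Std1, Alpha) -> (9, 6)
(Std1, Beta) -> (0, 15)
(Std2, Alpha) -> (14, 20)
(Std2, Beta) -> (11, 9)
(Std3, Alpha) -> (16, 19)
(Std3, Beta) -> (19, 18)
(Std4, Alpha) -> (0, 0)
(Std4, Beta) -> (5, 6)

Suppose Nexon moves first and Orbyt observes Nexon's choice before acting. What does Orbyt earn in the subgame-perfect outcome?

Solve by backward induction (Nexon leads).
- Std1: BR = Beta, leader payoff 0.
- Std2: BR = Alpha, leader payoff 14.
- Std3: BR = Alpha, leader payoff 16.
- Std4: BR = Beta, leader payoff 5.
Maximizing over 0, 14, 16, 5, Nexon chooses Std3. Subgame-perfect outcome: (Std3, Alpha) with payoffs (16, 19).

19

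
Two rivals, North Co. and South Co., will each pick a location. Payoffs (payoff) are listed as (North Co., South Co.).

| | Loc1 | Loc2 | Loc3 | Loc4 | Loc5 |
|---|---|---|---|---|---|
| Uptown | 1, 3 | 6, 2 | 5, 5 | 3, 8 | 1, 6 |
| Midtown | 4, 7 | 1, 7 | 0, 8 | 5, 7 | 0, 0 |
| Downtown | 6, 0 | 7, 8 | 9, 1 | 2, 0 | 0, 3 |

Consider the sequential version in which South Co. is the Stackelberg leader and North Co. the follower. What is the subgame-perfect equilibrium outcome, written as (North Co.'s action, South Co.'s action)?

Backward induction with South Co. moving first.
- Loc1 → North Co. plays Downtown (best of 1, 4, 6); South Co. gets 0.
- Loc2 → North Co. plays Downtown (best of 6, 1, 7); South Co. gets 8.
- Loc3 → North Co. plays Downtown (best of 5, 0, 9); South Co. gets 1.
- Loc4 → North Co. plays Midtown (best of 3, 5, 2); South Co. gets 7.
- Loc5 → North Co. plays Uptown (best of 1, 0, 0); South Co. gets 6.
Maximizing over 0, 8, 1, 7, 6, South Co. chooses Loc2. Subgame-perfect outcome: (Downtown, Loc2) with payoffs (7, 8).

(Downtown, Loc2)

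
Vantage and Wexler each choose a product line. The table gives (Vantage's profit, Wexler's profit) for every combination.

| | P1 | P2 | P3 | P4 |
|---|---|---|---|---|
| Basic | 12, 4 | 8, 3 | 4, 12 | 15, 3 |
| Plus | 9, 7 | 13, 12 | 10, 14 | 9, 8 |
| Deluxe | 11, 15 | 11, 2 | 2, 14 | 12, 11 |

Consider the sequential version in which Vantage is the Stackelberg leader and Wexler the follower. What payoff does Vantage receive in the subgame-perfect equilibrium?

11

Solve by backward induction (Vantage leads).
- Basic: Wexler compares 4, 3, 12, 3 and picks P3; Vantage would get 4.
- Plus: Wexler compares 7, 12, 14, 8 and picks P3; Vantage would get 10.
- Deluxe: Wexler compares 15, 2, 14, 11 and picks P1; Vantage would get 11.
Vantage's induced payoffs are 4, 10, 11, so Vantage commits to Deluxe. Subgame-perfect outcome: (Deluxe, P1) with payoffs (11, 15).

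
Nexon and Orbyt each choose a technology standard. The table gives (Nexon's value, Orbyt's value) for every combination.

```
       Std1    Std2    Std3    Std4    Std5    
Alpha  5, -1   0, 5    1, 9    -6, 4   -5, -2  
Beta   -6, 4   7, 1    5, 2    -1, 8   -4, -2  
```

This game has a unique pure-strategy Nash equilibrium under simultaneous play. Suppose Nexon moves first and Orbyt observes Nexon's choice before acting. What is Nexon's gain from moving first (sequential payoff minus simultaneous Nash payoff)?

2

Backward induction with Nexon moving first.
- Alpha: BR = Std3, leader payoff 1.
- Beta: BR = Std4, leader payoff -1.
Maximizing over 1, -1, Nexon chooses Alpha. Subgame-perfect outcome: (Alpha, Std3) with payoffs (1, 9).
For the simultaneous game, intersect best replies.
Nexon's best replies: Std1→Alpha; Std2→Beta; Std3→Beta; Std4→Beta; Std5→Beta.
Orbyt's best replies: Alpha→Std3; Beta→Std4.
The unique mutual best reply is (Beta, Std4), giving (-1, 8).
Nexon's commitment gain: 1 − -1 = 2.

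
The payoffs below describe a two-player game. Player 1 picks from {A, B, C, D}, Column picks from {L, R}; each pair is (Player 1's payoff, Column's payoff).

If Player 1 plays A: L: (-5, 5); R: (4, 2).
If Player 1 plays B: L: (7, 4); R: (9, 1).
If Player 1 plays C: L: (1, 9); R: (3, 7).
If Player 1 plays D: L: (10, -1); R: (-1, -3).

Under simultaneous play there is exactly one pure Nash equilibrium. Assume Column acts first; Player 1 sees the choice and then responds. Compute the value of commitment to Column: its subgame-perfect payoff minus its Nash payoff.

2

Work backward from Player 1's decision.
- L: Player 1 compares -5, 7, 1, 10 and picks D; Column would get -1.
- R: Player 1 compares 4, 9, 3, -1 and picks B; Column would get 1.
Column's induced payoffs are -1, 1, so Column commits to R. Subgame-perfect outcome: (B, R) with payoffs (9, 1).
Under simultaneous play:
Player 1's best replies: L→D; R→B.
Column's best replies: A→L; B→L; C→L; D→L.
Only (D, L) has each player best-responding; Nash payoffs (10, -1).
Column's commitment gain: 1 − -1 = 2.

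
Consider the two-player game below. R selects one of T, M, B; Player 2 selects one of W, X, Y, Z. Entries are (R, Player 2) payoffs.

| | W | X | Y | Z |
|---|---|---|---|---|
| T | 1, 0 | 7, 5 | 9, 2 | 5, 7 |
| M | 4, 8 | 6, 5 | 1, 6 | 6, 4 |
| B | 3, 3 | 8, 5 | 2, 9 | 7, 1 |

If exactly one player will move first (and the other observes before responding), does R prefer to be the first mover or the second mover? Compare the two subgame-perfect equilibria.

If R leads: Player 2's best replies are T→Z, M→W, B→Y; R's induced payoffs 5, 4, 2; outcome (T, Z), payoffs (5, 7).
If Player 2 leads: R's best replies are W→M, X→B, Y→T, Z→B; Player 2's induced payoffs 8, 5, 2, 1; outcome (M, W), payoffs (4, 8).
R gets 5 moving first and 4 moving second, so R prefers to move first.

first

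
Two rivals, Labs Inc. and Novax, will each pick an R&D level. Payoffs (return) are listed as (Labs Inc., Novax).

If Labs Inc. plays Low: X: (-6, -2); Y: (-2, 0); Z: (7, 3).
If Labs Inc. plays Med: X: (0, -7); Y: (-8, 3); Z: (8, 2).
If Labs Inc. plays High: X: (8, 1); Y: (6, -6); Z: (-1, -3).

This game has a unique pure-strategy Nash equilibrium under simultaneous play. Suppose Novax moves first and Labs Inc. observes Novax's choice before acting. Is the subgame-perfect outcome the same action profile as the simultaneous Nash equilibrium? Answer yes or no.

no

Work backward from Labs Inc.'s decision.
- X → Labs Inc. plays High (best of -6, 0, 8); Novax gets 1.
- Y → Labs Inc. plays High (best of -2, -8, 6); Novax gets -6.
- Z → Labs Inc. plays Med (best of 7, 8, -1); Novax gets 2.
Maximizing over 1, -6, 2, Novax chooses Z. Subgame-perfect outcome: (Med, Z) with payoffs (8, 2).
For the simultaneous game, intersect best replies.
Labs Inc.'s best replies: X→High; Y→High; Z→Med.
Novax's best replies: Low→Z; Med→Y; High→X.
Only (High, X) has each player best-responding; Nash payoffs (8, 1).
Sequential outcome (Med, Z) differs from the Nash profile (High, X).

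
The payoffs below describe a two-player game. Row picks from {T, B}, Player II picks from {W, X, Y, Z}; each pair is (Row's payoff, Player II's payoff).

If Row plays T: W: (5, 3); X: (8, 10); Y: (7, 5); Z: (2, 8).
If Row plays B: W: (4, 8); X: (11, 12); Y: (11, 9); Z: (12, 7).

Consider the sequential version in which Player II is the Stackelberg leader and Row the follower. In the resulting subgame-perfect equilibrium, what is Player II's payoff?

12

Work backward from Row's decision.
- W → Row plays T (best of 5, 4); Player II gets 3.
- X → Row plays B (best of 8, 11); Player II gets 12.
- Y → Row plays B (best of 7, 11); Player II gets 9.
- Z → Row plays B (best of 2, 12); Player II gets 7.
Player II's induced payoffs are 3, 12, 9, 7, so Player II commits to X. Subgame-perfect outcome: (B, X) with payoffs (11, 12).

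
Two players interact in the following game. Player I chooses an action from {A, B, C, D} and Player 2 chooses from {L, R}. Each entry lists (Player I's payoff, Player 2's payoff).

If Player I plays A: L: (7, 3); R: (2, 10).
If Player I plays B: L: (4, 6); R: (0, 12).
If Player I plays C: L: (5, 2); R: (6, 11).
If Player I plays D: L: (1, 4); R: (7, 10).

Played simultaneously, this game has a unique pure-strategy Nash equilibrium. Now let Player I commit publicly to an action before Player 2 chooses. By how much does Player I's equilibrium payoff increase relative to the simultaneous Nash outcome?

Backward induction with Player I moving first.
- A: Player 2 compares 3, 10 and picks R; Player I would get 2.
- B: Player 2 compares 6, 12 and picks R; Player I would get 0.
- C: Player 2 compares 2, 11 and picks R; Player I would get 6.
- D: Player 2 compares 4, 10 and picks R; Player I would get 7.
Among 2, 0, 6, 7, the best is 7 at D. Subgame-perfect outcome: (D, R) with payoffs (7, 10).
For the simultaneous game, intersect best replies.
Player I's best replies: L→A; R→D.
Player 2's best replies: A→R; B→R; C→R; D→R.
Only (D, R) has each player best-responding; Nash payoffs (7, 10).
Player I's commitment gain: 7 − 7 = 0.

0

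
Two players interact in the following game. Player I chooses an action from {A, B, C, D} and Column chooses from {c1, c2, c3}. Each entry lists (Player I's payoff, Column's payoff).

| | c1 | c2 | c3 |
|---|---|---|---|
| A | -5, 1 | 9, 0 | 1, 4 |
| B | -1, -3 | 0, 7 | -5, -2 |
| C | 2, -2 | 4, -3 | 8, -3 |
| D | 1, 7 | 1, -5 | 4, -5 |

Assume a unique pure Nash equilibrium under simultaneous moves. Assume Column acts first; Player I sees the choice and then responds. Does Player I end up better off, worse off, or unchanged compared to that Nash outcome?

better off

Solve by backward induction (Column leads).
- c1: Player I compares -5, -1, 2, 1 and picks C; Column would get -2.
- c2: Player I compares 9, 0, 4, 1 and picks A; Column would get 0.
- c3: Player I compares 1, -5, 8, 4 and picks C; Column would get -3.
Maximizing over -2, 0, -3, Column chooses c2. Subgame-perfect outcome: (A, c2) with payoffs (9, 0).
Under simultaneous play:
Player I's best replies: c1→C; c2→A; c3→C.
Column's best replies: A→c3; B→c2; C→c1; D→c1.
Only (C, c1) has each player best-responding; Nash payoffs (2, -2).
Player I earns 9 sequentially versus 2 at the Nash outcome: better off.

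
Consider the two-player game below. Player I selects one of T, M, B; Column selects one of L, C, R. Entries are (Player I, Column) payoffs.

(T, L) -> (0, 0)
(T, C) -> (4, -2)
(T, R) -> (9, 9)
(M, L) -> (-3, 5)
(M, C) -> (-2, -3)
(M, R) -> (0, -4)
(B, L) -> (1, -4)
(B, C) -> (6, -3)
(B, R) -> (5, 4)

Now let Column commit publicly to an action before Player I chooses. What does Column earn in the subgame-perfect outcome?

9

Solve by backward induction (Column leads).
- L: Player I compares 0, -3, 1 and picks B; Column would get -4.
- C: Player I compares 4, -2, 6 and picks B; Column would get -3.
- R: Player I compares 9, 0, 5 and picks T; Column would get 9.
Maximizing over -4, -3, 9, Column chooses R. Subgame-perfect outcome: (T, R) with payoffs (9, 9).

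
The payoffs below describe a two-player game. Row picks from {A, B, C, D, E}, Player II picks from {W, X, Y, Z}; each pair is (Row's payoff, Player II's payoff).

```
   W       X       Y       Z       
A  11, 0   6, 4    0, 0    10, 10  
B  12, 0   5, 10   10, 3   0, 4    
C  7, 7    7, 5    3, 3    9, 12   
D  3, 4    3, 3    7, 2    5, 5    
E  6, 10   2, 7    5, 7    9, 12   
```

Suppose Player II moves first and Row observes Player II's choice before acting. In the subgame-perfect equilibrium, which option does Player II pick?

Work backward from Row's decision.
- W: Row compares 11, 12, 7, 3, 6 and picks B; Player II would get 0.
- X: Row compares 6, 5, 7, 3, 2 and picks C; Player II would get 5.
- Y: Row compares 0, 10, 3, 7, 5 and picks B; Player II would get 3.
- Z: Row compares 10, 0, 9, 5, 9 and picks A; Player II would get 10.
Among 0, 5, 3, 10, the best is 10 at Z. Subgame-perfect outcome: (A, Z) with payoffs (10, 10).

Z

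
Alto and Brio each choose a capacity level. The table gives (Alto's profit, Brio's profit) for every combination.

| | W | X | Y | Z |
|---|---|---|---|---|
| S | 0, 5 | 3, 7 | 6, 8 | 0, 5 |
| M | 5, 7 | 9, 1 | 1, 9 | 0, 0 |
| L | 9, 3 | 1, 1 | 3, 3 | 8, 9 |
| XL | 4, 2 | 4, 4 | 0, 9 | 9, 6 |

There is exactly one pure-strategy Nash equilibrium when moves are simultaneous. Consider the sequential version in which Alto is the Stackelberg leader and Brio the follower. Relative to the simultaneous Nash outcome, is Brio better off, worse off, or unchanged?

better off

Solve by backward induction (Alto leads).
- S → Brio plays Y (best of 5, 7, 8, 5); Alto gets 6.
- M → Brio plays Y (best of 7, 1, 9, 0); Alto gets 1.
- L → Brio plays Z (best of 3, 1, 3, 9); Alto gets 8.
- XL → Brio plays Y (best of 2, 4, 9, 6); Alto gets 0.
Maximizing over 6, 1, 8, 0, Alto chooses L. Subgame-perfect outcome: (L, Z) with payoffs (8, 9).
Now find the simultaneous Nash equilibrium.
Alto's best replies: W→L; X→M; Y→S; Z→XL.
Brio's best replies: S→Y; M→Y; L→Z; XL→Y.
The unique mutual best reply is (S, Y), giving (6, 8).
Brio earns 9 sequentially versus 8 at the Nash outcome: better off.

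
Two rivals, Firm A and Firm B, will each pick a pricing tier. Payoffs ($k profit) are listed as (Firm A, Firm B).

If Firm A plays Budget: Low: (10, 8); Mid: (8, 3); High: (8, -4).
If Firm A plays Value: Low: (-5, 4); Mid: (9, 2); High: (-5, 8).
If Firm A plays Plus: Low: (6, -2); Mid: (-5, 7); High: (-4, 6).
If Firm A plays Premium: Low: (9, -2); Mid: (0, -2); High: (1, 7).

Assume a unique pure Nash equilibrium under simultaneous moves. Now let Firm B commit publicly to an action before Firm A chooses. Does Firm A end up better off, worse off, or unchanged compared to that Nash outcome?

unchanged

Solve by backward induction (Firm B leads).
- Low: BR = Budget, leader payoff 8.
- Mid: BR = Value, leader payoff 2.
- High: BR = Budget, leader payoff -4.
Firm B's induced payoffs are 8, 2, -4, so Firm B commits to Low. Subgame-perfect outcome: (Budget, Low) with payoffs (10, 8).
Under simultaneous play:
Firm A's best replies: Low→Budget; Mid→Value; High→Budget.
Firm B's best replies: Budget→Low; Value→High; Plus→Mid; Premium→High.
The unique mutual best reply is (Budget, Low), giving (10, 8).
Firm A earns 10 sequentially versus 10 at the Nash outcome: unchanged.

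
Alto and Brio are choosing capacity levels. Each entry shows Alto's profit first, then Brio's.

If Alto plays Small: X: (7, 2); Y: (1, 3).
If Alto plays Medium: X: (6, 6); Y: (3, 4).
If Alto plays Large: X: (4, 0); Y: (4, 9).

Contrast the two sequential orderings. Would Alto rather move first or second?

first

If Alto leads: Brio's best replies are Small→Y, Medium→X, Large→Y; Alto's induced payoffs 1, 6, 4; outcome (Medium, X), payoffs (6, 6).
If Brio leads: Alto's best replies are X→Small, Y→Large; Brio's induced payoffs 2, 9; outcome (Large, Y), payoffs (4, 9).
Alto gets 6 moving first and 4 moving second, so Alto prefers to move first.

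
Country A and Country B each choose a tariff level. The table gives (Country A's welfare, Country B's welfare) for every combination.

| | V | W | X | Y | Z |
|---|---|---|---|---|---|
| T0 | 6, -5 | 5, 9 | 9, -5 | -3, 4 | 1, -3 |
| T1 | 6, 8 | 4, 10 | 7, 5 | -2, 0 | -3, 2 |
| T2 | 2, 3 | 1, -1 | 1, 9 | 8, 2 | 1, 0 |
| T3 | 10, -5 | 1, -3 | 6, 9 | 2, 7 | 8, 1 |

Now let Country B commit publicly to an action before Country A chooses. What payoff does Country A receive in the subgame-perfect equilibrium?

Country A best-responds to each possible Country B move:
- V → Country A plays T3 (best of 6, 6, 2, 10); Country B gets -5.
- W → Country A plays T0 (best of 5, 4, 1, 1); Country B gets 9.
- X → Country A plays T0 (best of 9, 7, 1, 6); Country B gets -5.
- Y → Country A plays T2 (best of -3, -2, 8, 2); Country B gets 2.
- Z → Country A plays T3 (best of 1, -3, 1, 8); Country B gets 1.
Maximizing over -5, 9, -5, 2, 1, Country B chooses W. Subgame-perfect outcome: (T0, W) with payoffs (5, 9).

5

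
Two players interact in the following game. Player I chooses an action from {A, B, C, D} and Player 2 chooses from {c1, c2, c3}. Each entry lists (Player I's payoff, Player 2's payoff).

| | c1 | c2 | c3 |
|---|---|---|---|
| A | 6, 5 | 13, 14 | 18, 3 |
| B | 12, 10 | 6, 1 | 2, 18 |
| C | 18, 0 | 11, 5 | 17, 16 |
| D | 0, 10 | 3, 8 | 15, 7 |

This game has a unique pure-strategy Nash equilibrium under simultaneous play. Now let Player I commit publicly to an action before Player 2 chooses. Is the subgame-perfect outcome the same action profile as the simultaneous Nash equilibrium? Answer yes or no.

Work backward from Player 2's decision.
- A → Player 2 plays c2 (best of 5, 14, 3); Player I gets 13.
- B → Player 2 plays c3 (best of 10, 1, 18); Player I gets 2.
- C → Player 2 plays c3 (best of 0, 5, 16); Player I gets 17.
- D → Player 2 plays c1 (best of 10, 8, 7); Player I gets 0.
Player I's induced payoffs are 13, 2, 17, 0, so Player I commits to C. Subgame-perfect outcome: (C, c3) with payoffs (17, 16).
For the simultaneous game, intersect best replies.
Player I's best replies: c1→C; c2→A; c3→A.
Player 2's best replies: A→c2; B→c3; C→c3; D→c1.
Only (A, c2) has each player best-responding; Nash payoffs (13, 14).
Sequential outcome (C, c3) differs from the Nash profile (A, c2).

no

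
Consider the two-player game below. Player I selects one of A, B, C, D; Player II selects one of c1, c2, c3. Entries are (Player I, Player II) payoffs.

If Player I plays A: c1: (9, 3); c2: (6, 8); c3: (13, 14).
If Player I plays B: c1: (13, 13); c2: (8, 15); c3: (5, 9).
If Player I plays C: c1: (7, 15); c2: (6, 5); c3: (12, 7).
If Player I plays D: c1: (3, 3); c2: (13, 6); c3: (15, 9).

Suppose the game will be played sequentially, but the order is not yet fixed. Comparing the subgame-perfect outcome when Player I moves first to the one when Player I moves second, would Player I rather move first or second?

If Player I leads: Player II's best replies are A→c3, B→c2, C→c1, D→c3; Player I's induced payoffs 13, 8, 7, 15; outcome (D, c3), payoffs (15, 9).
If Player II leads: Player I's best replies are c1→B, c2→D, c3→D; Player II's induced payoffs 13, 6, 9; outcome (B, c1), payoffs (13, 13).
Player I gets 15 moving first and 13 moving second, so Player I prefers to move first.

first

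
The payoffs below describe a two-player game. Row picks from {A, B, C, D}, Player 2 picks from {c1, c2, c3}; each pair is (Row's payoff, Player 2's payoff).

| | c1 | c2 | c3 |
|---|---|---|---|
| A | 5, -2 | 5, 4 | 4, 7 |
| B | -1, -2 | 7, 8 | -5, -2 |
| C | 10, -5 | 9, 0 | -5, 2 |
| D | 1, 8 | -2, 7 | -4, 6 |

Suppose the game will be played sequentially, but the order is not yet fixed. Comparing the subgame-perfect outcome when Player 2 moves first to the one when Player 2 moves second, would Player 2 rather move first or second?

second

If Row leads: Player 2's best replies are A→c3, B→c2, C→c3, D→c1; Row's induced payoffs 4, 7, -5, 1; outcome (B, c2), payoffs (7, 8).
If Player 2 leads: Row's best replies are c1→C, c2→C, c3→A; Player 2's induced payoffs -5, 0, 7; outcome (A, c3), payoffs (4, 7).
Player 2 gets 7 moving first and 8 moving second, so Player 2 prefers to move second.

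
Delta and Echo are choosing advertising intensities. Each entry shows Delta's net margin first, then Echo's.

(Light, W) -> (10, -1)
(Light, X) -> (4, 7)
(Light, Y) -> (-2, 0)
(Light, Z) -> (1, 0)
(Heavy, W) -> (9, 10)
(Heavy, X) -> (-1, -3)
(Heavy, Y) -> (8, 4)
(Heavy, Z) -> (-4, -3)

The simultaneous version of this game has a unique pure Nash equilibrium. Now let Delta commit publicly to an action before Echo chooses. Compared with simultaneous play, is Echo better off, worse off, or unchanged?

Work backward from Echo's decision.
- Light: BR = X, leader payoff 4.
- Heavy: BR = W, leader payoff 9.
Delta's induced payoffs are 4, 9, so Delta commits to Heavy. Subgame-perfect outcome: (Heavy, W) with payoffs (9, 10).
Now find the simultaneous Nash equilibrium.
Delta's best replies: W→Light; X→Light; Y→Heavy; Z→Light.
Echo's best replies: Light→X; Heavy→W.
The unique mutual best reply is (Light, X), giving (4, 7).
Echo earns 10 sequentially versus 7 at the Nash outcome: better off.

better off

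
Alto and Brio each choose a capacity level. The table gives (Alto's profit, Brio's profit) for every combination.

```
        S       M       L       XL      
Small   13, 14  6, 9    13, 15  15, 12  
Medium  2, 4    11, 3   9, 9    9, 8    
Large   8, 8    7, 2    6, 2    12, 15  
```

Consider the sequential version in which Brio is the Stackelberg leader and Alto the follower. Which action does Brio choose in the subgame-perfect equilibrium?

Work backward from Alto's decision.
- S → Alto plays Small (best of 13, 2, 8); Brio gets 14.
- M → Alto plays Medium (best of 6, 11, 7); Brio gets 3.
- L → Alto plays Small (best of 13, 9, 6); Brio gets 15.
- XL → Alto plays Small (best of 15, 9, 12); Brio gets 12.
Brio's induced payoffs are 14, 3, 15, 12, so Brio commits to L. Subgame-perfect outcome: (Small, L) with payoffs (13, 15).

L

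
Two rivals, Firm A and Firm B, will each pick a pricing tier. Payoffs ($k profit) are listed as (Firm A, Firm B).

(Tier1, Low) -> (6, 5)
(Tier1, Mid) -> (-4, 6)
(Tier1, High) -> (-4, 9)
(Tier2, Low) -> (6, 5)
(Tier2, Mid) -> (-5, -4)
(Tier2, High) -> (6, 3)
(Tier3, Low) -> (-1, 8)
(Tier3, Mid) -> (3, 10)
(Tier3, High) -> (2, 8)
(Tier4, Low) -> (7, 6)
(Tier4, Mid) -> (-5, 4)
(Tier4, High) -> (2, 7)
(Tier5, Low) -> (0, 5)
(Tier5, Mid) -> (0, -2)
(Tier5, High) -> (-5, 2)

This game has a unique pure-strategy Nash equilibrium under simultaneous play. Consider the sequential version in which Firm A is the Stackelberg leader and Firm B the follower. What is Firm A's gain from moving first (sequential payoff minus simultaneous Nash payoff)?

Work backward from Firm B's decision.
- Tier1: BR = High, leader payoff -4.
- Tier2: BR = Low, leader payoff 6.
- Tier3: BR = Mid, leader payoff 3.
- Tier4: BR = High, leader payoff 2.
- Tier5: BR = Low, leader payoff 0.
Among -4, 6, 3, 2, 0, the best is 6 at Tier2. Subgame-perfect outcome: (Tier2, Low) with payoffs (6, 5).
Now find the simultaneous Nash equilibrium.
Firm A's best replies: Low→Tier4; Mid→Tier3; High→Tier2.
Firm B's best replies: Tier1→High; Tier2→Low; Tier3→Mid; Tier4→High; Tier5→Low.
The unique mutual best reply is (Tier3, Mid), giving (3, 10).
Firm A's commitment gain: 6 − 3 = 3.

3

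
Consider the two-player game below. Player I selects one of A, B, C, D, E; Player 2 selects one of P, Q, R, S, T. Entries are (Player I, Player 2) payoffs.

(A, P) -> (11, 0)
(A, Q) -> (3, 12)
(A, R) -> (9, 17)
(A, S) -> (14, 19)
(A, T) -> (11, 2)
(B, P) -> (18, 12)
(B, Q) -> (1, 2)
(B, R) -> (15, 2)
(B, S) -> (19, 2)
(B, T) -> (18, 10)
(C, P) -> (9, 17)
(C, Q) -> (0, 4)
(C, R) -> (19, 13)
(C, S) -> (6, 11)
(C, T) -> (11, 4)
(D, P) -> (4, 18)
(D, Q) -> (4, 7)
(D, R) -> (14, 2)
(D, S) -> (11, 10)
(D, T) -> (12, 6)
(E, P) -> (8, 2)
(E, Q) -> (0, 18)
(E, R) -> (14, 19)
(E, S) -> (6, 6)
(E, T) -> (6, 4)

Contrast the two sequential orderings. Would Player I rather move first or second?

If Player I leads: Player 2's best replies are A→S, B→P, C→P, D→P, E→R; Player I's induced payoffs 14, 18, 9, 4, 14; outcome (B, P), payoffs (18, 12).
If Player 2 leads: Player I's best replies are P→B, Q→D, R→C, S→B, T→B; Player 2's induced payoffs 12, 7, 13, 2, 10; outcome (C, R), payoffs (19, 13).
Player I gets 18 moving first and 19 moving second, so Player I prefers to move second.

second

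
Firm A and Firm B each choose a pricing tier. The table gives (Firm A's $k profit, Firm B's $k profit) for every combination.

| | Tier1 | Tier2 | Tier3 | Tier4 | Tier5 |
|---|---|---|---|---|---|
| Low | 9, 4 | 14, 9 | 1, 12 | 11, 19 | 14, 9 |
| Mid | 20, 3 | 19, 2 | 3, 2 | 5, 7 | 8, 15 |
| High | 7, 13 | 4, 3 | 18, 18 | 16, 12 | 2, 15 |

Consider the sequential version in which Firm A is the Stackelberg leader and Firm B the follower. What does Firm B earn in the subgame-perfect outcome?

Solve by backward induction (Firm A leads).
- Low → Firm B plays Tier4 (best of 4, 9, 12, 19, 9); Firm A gets 11.
- Mid → Firm B plays Tier5 (best of 3, 2, 2, 7, 15); Firm A gets 8.
- High → Firm B plays Tier3 (best of 13, 3, 18, 12, 15); Firm A gets 18.
Firm A's induced payoffs are 11, 8, 18, so Firm A commits to High. Subgame-perfect outcome: (High, Tier3) with payoffs (18, 18).

18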